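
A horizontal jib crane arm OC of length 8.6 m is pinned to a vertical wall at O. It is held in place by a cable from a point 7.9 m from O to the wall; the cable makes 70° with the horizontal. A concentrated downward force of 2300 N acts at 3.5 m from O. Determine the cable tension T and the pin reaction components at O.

T = 1084 N, O_x = 370.9 N, O_y = 1281 N

ΣM about O: T·sin70°·7.9 − 2300·3.5 = 0 → T = 8050/(7.9·0.939693) = 1084.38 ≈ 1084 N.
ΣF_x = 0: O_x − T·cos70° = 0 → O_x = 1084.38 × 0.34202 = 370.9 N.
ΣF_y = 0: O_y + T·sin70° − 2300 = 0 → O_y = 2300 − 1084.38 × 0.939693 = 1281 N.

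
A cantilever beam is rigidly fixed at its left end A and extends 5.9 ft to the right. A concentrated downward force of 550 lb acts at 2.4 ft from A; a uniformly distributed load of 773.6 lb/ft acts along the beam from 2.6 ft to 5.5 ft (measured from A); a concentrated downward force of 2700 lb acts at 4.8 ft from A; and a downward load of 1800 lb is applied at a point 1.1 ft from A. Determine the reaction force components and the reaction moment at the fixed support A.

A_x = 0, A_y = 7293 lb, M_A = 25350 lb·ft

Resultant of the distributed load: 773.6 × 2.9 = 2243.44 lb at 4.05 ft from A.
ΣF_x = 0: A_x = 0.
ΣF_y = 0: A_y − 550 − 773.6·2.9 − 2700 − 1800 = 0 → A_y = 7293 lb.
ΣM about A: M_A − 550·2.4 − (773.6·2.9)·4.05 − 2700·4.8 − 1800·1.1 = 0 → M_A = 25350 lb·ft.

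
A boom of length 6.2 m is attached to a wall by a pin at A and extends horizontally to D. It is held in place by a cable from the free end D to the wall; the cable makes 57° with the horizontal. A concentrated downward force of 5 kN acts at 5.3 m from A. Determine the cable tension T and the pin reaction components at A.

ΣM about A: T·sin57°·6.2 − 5·5.3 = 0 → T = 26.5/(6.2·0.838671) = 5.09639 ≈ 5.096 kN.
ΣF_x = 0: A_x − T·cos57° = 0 → A_x = 5.09639 × 0.544639 = 2.776 kN.
ΣF_y = 0: A_y + T·sin57° − 5 = 0 → A_y = 5 − 5.09639 × 0.838671 = 0.7258 kN.

T = 5.096 kN, A_x = 2.776 kN, A_y = 0.7258 kN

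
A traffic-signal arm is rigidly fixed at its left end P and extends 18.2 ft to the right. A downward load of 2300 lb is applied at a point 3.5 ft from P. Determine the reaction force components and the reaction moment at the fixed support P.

P_x = 0, P_y = 2300 lb, M_P = 8050 lb·ft

ΣF_x = 0: P_x = 0.
ΣF_y = 0: P_y − 2300 = 0 → P_y = 2300 lb.
ΣM about P: M_P − 2300·3.5 = 0 → M_P = 8050 lb·ft.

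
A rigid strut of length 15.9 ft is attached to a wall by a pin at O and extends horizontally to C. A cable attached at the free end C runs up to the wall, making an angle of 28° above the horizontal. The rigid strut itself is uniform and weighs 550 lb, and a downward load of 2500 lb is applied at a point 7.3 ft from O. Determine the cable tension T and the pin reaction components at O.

ΣM about O: T·sin28°·15.9 − 550·7.95 − 2500·7.3 = 0 → T = 22622.5/(15.9·0.469472) = 3030.64 ≈ 3031 lb.
ΣF_x = 0: O_x − T·cos28° = 0 → O_x = 3030.64 × 0.882948 = 2676 lb.
ΣF_y = 0: O_y + T·sin28° − 550 − 2500 = 0 → O_y = 3050 − 3030.64 × 0.469472 = 1627 lb.

T = 3031 lb, O_x = 2676 lb, O_y = 1627 lb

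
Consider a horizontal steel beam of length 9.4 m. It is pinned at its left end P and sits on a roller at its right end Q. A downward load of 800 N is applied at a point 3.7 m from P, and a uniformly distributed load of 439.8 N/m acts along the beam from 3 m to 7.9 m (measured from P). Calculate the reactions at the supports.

Resultant of the distributed load: 439.8 × 4.9 = 2155.02 N at 5.45 m from P.
ΣM about P: Q_y·9.4 − 800·3.7 − (439.8·4.9)·5.45 = 0 → Q_y = 14704.859/9.4 = 1564.35 ≈ 1564 N.
ΣF_y = 0: P_y + 1564.35 − 800 − 439.8·4.9 = 0 → P_y = 1391 N.
ΣF_x = 0: no horizontal applied forces, so P_x = 0.

P_x = 0, P_y = 1391 N, Q_y = 1564 N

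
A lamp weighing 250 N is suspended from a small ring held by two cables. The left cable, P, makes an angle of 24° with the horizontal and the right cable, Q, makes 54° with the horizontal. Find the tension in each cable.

T_P = 150.2 N, T_Q = 233.5 N

ΣF_x = 0: −T_P·cos24° + T_Q·cos54° = 0 → T_Q = 1.55422·T_P.
ΣF_y = 0: T_P·sin24° + T_Q·sin54° = 250.
Substitute: T_P·(0.406737 + 1.55422·0.809017) = 250 → T_P = 150.229 ≈ 150.2 N.
Then T_Q = 1.55422 × 150.229 = 233.5 N.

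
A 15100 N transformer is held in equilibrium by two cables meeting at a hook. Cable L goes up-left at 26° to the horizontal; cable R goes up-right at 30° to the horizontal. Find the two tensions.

ΣF_x = 0: −T_L·cos26° + T_R·cos30° = 0 → T_R = 1.03784·T_L.
ΣF_y = 0: T_L·sin26° + T_R·sin30° = 15100.
Substitute: T_L·(0.438371 + 1.03784·0.5) = 15100 → T_L = 15773.7 ≈ 15770 N.
Then T_R = 1.03784 × 15773.7 = 16370 N.

T_L = 15770 N, T_R = 16370 N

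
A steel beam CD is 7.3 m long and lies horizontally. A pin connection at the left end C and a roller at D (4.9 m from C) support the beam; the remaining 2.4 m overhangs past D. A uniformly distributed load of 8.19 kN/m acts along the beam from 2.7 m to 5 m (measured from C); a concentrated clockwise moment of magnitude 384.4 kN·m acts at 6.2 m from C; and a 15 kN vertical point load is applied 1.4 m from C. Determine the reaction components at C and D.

C_x = 0, C_y = -63.70 kN, D_y = 97.54 kN

Resultant of the distributed load: 8.19 × 2.3 = 18.837 kN at 3.85 m from C.
ΣM about C: D_y·4.9 − (8.19·2.3)·3.85 − 384.4 − 15·1.4 = 0 → D_y = 477.92245/4.9 = 97.5352 ≈ 97.54 kN.
ΣF_y = 0: C_y + 97.5352 − 8.19·2.3 − 15 = 0 → C_y = -63.70 kN.
ΣF_x = 0: no horizontal applied forces, so C_x = 0.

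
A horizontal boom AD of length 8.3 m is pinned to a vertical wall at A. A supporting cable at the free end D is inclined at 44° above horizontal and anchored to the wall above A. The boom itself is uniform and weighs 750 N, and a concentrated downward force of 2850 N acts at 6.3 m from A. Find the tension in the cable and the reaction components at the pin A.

ΣM about A: T·sin44°·8.3 − 750·4.15 − 2850·6.3 = 0 → T = 21067.5/(8.3·0.694658) = 3653.96 ≈ 3654 N.
ΣF_x = 0: A_x − T·cos44° = 0 → A_x = 3653.96 × 0.71934 = 2628 N.
ΣF_y = 0: A_y + T·sin44° − 750 − 2850 = 0 → A_y = 3600 − 3653.96 × 0.694658 = 1062 N.

T = 3654 N, A_x = 2628 N, A_y = 1062 N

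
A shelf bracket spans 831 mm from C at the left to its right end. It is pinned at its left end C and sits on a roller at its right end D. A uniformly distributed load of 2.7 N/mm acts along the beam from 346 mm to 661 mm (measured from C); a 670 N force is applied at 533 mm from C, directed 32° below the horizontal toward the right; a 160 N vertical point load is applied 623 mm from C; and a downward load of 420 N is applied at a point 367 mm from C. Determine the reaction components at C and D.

Resultant of the distributed load: 2.7 × 315 = 850.5 N at 503.5 mm from C.
Taking moments about C: D_y·831 − (2.7·315)·503.5 − 670·sin32°·533 − 160·623 − 420·367 = 0 → D_y = 871286/831 = 1048.48 ≈ 1048 N.
ΣF_y = 0: C_y + 1048.48 − 2.7·315 − 670·sin32° − 160 − 420 = 0 → C_y = 737.1 N.
ΣF_x = 0: C_x + 670·cos32° = 0 → C_x = -568.2 N.

C_x = -568.2 N, C_y = 737.1 N, D_y = 1048 N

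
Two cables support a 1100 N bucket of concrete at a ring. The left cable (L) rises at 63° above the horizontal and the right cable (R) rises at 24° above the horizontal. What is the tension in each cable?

T_L = 1006 N, T_R = 500.1 N

ΣF_x = 0: −T_L·cos63° + T_R·cos24° = 0 → T_R = 0.496954·T_L.
ΣF_y = 0: T_L·sin63° + T_R·sin24° = 1100.
Substitute: T_L·(0.891007 + 0.496954·0.406737) = 1100 → T_L = 1006.28 ≈ 1006 N.
Then T_R = 0.496954 × 1006.28 = 500.1 N.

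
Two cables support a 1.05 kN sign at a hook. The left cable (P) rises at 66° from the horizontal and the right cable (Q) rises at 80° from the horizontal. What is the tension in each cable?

T_P = 0.3261 kN, T_Q = 0.7637 kN

ΣF_x = 0: −T_P·cos66° + T_Q·cos80° = 0 → T_Q = 2.3423·T_P.
ΣF_y = 0: T_P·sin66° + T_Q·sin80° = 1.05.
Substitute: T_P·(0.913545 + 2.3423·0.984808) = 1.05 → T_P = 0.326061 ≈ 0.3261 kN.
Then T_Q = 2.3423 × 0.326061 = 0.7637 kN.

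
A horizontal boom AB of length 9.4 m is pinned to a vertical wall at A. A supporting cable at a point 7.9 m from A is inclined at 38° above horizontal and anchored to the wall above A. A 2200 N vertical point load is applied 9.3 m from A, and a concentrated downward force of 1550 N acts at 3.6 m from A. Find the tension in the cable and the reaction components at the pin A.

ΣM about A: T·sin38°·7.9 − 2200·9.3 − 1550·3.6 = 0 → T = 26040/(7.9·0.615661) = 5353.92 ≈ 5354 N.
ΣF_x = 0: A_x − T·cos38° = 0 → A_x = 5353.92 × 0.788011 = 4219 N.
ΣF_y = 0: A_y + T·sin38° − 2200 − 1550 = 0 → A_y = 3750 − 5353.92 × 0.615661 = 453.8 N.

T = 5354 N, A_x = 4219 N, A_y = 453.8 N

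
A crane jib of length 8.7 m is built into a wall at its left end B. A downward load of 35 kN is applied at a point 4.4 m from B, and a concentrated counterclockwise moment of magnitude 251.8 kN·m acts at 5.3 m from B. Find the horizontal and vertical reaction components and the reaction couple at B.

B_x = 0, B_y = 35.00 kN, M_B = -97.80 kN·m

ΣF_x = 0: B_x = 0.
ΣF_y = 0: B_y − 35 = 0 → B_y = 35.00 kN.
ΣM about B: M_B − 35·4.4 + 251.8 = 0 → M_B = -97.80 kN·m.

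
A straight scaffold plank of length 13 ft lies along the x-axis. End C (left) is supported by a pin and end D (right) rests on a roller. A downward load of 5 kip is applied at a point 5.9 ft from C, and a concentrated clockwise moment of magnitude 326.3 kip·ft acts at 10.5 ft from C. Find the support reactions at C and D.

C_x = 0, C_y = -22.37 kip, D_y = 27.37 kip

Taking moments about C: D_y·13 − 5·5.9 − 326.3 = 0 → D_y = 355.8/13 = 27.3692 ≈ 27.37 kip.
ΣF_y = 0: C_y + 27.3692 − 5 = 0 → C_y = -22.37 kip.
ΣF_x = 0: no horizontal applied forces, so C_x = 0.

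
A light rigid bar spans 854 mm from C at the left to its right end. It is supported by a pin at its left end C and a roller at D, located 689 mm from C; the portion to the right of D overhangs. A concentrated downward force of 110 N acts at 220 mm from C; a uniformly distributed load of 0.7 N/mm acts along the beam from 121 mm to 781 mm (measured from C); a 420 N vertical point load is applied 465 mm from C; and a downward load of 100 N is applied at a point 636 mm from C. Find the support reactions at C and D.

C_x = 0, C_y = 378.7 N, D_y = 713.3 N

Resultant of the distributed load: 0.7 × 660 = 462 N at 451 mm from C.
ΣM about C: D_y·689 − 110·220 − (0.7·660)·451 − 420·465 − 100·636 = 0 → D_y = 491462/689 = 713.298 ≈ 713.3 N.
ΣF_y = 0: C_y + 713.298 − 110 − 0.7·660 − 420 − 100 = 0 → C_y = 378.7 N.
ΣF_x = 0: no horizontal applied forces, so C_x = 0.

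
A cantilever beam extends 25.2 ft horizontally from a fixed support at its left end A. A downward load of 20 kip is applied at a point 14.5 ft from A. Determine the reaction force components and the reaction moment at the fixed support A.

ΣF_x = 0: A_x = 0.
ΣF_y = 0: A_y − 20 = 0 → A_y = 20.00 kip.
ΣM about A: M_A − 20·14.5 = 0 → M_A = 290.0 kip·ft.

A_x = 0, A_y = 20.00 kip, M_A = 290.0 kip·ft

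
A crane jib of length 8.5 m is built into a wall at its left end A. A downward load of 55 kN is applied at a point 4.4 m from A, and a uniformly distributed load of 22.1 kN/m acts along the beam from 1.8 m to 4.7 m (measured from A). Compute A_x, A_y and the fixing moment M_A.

A_x = 0, A_y = 119.1 kN, M_A = 450.3 kN·m

Resultant of the distributed load: 22.1 × 2.9 = 64.09 kN at 3.25 m from A.
ΣF_x = 0: A_x = 0.
ΣF_y = 0: A_y − 55 − 22.1·2.9 = 0 → A_y = 119.1 kN.
ΣM about A: M_A − 55·4.4 − (22.1·2.9)·3.25 = 0 → M_A = 450.3 kN·m.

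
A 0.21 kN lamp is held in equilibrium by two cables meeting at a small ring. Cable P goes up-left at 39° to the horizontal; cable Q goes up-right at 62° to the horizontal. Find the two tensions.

T_P = 0.1004 kN, T_Q = 0.1663 kN

ΣF_x = 0: −T_P·cos39° + T_Q·cos62° = 0 → T_Q = 1.65536·T_P.
ΣF_y = 0: T_P·sin39° + T_Q·sin62° = 0.21.
Substitute: T_P·(0.62932 + 1.65536·0.882948) = 0.21 → T_P = 0.100434 ≈ 0.1004 kN.
Then T_Q = 1.65536 × 0.100434 = 0.1663 kN.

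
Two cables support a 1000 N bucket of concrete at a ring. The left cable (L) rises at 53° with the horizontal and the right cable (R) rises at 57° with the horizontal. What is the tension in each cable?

T_L = 579.6 N, T_R = 640.4 N

ΣF_x = 0: −T_L·cos53° + T_R·cos57° = 0 → T_R = 1.10498·T_L.
ΣF_y = 0: T_L·sin53° + T_R·sin57° = 1000.
Substitute: T_L·(0.798636 + 1.10498·0.838671) = 1000 → T_L = 579.592 ≈ 579.6 N.
Then T_R = 1.10498 × 579.592 = 640.4 N.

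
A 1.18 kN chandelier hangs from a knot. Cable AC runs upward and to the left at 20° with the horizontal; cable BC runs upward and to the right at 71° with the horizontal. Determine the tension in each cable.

ΣF_x = 0: −T_AC·cos20° + T_BC·cos71° = 0 → T_BC = 2.88632·T_AC.
ΣF_y = 0: T_AC·sin20° + T_BC·sin71° = 1.18.
Substitute: T_AC·(0.34202 + 2.88632·0.945519) = 1.18 → T_AC = 0.384228 ≈ 0.3842 kN.
Then T_BC = 2.88632 × 0.384228 = 1.109 kN.

T_AC = 0.3842 kN, T_BC = 1.109 kN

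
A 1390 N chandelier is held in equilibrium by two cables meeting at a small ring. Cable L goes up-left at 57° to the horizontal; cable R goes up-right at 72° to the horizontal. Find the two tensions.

ΣF_x = 0: −T_L·cos57° + T_R·cos72° = 0 → T_R = 1.76249·T_L.
ΣF_y = 0: T_L·sin57° + T_R·sin72° = 1390.
Substitute: T_L·(0.838671 + 1.76249·0.951057) = 1390 → T_L = 552.706 ≈ 552.7 N.
Then T_R = 1.76249 × 552.706 = 974.1 N.

T_L = 552.7 N, T_R = 974.1 N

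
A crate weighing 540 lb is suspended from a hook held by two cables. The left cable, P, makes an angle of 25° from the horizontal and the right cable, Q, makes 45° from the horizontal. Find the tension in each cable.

ΣF_x = 0: −T_P·cos25° + T_Q·cos45° = 0 → T_Q = 1.28171·T_P.
ΣF_y = 0: T_P·sin25° + T_Q·sin45° = 540.
Substitute: T_P·(0.422618 + 1.28171·0.707107) = 540 → T_P = 406.344 ≈ 406.3 lb.
Then T_Q = 1.28171 × 406.344 = 520.8 lb.

T_P = 406.3 lb, T_Q = 520.8 lb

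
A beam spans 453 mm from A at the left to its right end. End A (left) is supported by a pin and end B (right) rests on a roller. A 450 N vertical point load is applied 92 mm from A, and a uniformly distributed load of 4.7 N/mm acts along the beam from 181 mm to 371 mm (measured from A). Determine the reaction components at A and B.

A_x = 0, A_y = 707.5 N, B_y = 635.5 N

Resultant of the distributed load: 4.7 × 190 = 893 N at 276 mm from A.
Taking moments about A: B_y·453 − 450·92 − (4.7·190)·276 = 0 → B_y = 287868/453 = 635.47 ≈ 635.5 N.
ΣF_y = 0: A_y + 635.47 − 450 − 4.7·190 = 0 → A_y = 707.5 N.
ΣF_x = 0: no horizontal applied forces, so A_x = 0.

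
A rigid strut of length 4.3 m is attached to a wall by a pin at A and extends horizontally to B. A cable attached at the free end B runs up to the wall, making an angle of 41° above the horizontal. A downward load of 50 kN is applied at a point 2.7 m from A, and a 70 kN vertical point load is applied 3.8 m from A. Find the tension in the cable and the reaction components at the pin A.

T = 142.1 kN, A_x = 107.3 kN, A_y = 26.74 kN

ΣM about A: T·sin41°·4.3 − 50·2.7 − 70·3.8 = 0 → T = 401/(4.3·0.656059) = 142.145 ≈ 142.1 kN.
ΣF_x = 0: A_x − T·cos41° = 0 → A_x = 142.145 × 0.75471 = 107.3 kN.
ΣF_y = 0: A_y + T·sin41° − 50 − 70 = 0 → A_y = 120 − 142.145 × 0.656059 = 26.74 kN.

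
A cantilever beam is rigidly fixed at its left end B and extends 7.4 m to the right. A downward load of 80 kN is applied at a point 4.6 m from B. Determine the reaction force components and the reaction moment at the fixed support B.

B_x = 0, B_y = 80.00 kN, M_B = 368.0 kN·m

ΣF_x = 0: B_x = 0.
ΣF_y = 0: B_y − 80 = 0 → B_y = 80.00 kN.
ΣM about B: M_B − 80·4.6 = 0 → M_B = 368.0 kN·m.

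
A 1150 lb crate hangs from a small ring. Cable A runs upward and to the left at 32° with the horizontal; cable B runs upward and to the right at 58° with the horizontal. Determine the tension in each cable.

ΣF_x = 0: −T_A·cos32° + T_B·cos58° = 0 → T_B = 1.60033·T_A.
ΣF_y = 0: T_A·sin32° + T_B·sin58° = 1150.
Substitute: T_A·(0.529919 + 1.60033·0.848048) = 1150 → T_A = 609.409 ≈ 609.4 lb.
Then T_B = 1.60033 × 609.409 = 975.3 lb.

T_A = 609.4 lb, T_B = 975.3 lb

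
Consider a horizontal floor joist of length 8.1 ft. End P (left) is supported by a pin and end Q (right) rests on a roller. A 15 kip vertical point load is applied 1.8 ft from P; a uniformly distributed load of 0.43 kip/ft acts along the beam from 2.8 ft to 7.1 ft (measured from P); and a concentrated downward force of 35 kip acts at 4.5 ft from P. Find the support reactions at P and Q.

P_x = 0, P_y = 27.94 kip, Q_y = 23.91 kip

Resultant of the distributed load: 0.43 × 4.3 = 1.849 kip at 4.95 ft from P.
Taking moments about P: Q_y·8.1 − 15·1.8 − (0.43·4.3)·4.95 − 35·4.5 = 0 → Q_y = 193.65255/8.1 = 23.9077 ≈ 23.91 kip.
ΣF_y = 0: P_y + 23.9077 − 15 − 0.43·4.3 − 35 = 0 → P_y = 27.94 kip.
ΣF_x = 0: no horizontal applied forces, so P_x = 0.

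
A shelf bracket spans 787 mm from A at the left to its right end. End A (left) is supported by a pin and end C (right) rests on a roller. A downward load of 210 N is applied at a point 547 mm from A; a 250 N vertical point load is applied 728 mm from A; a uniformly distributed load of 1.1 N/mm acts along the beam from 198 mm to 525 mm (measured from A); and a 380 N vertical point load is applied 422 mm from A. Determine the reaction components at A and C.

A_x = 0, A_y = 453.5 N, C_y = 746.2 N

Resultant of the distributed load: 1.1 × 327 = 359.7 N at 361.5 mm from A.
Taking moments about A: C_y·787 − 210·547 − 250·728 − (1.1·327)·361.5 − 380·422 = 0 → C_y = 587261.55/787 = 746.203 ≈ 746.2 N.
ΣF_y = 0: A_y + 746.203 − 210 − 250 − 1.1·327 − 380 = 0 → A_y = 453.5 N.
ΣF_x = 0: no horizontal applied forces, so A_x = 0.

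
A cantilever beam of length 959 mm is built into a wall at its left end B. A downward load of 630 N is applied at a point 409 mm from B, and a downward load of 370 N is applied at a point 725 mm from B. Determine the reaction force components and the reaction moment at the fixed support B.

B_x = 0, B_y = 1000 N, M_B = 525900 N·mm

ΣF_x = 0: B_x = 0.
ΣF_y = 0: B_y − 630 − 370 = 0 → B_y = 1000 N.
ΣM about B: M_B − 630·409 − 370·725 = 0 → M_B = 525900 N·mm.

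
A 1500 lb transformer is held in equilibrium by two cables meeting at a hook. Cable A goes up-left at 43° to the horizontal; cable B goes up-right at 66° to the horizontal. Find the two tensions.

T_A = 645.3 lb, T_B = 1160 lb

ΣF_x = 0: −T_A·cos43° + T_B·cos66° = 0 → T_B = 1.7981·T_A.
ΣF_y = 0: T_A·sin43° + T_B·sin66° = 1500.
Substitute: T_A·(0.681998 + 1.7981·0.913545) = 1500 → T_A = 645.26 ≈ 645.3 lb.
Then T_B = 1.7981 × 645.26 = 1160 lb.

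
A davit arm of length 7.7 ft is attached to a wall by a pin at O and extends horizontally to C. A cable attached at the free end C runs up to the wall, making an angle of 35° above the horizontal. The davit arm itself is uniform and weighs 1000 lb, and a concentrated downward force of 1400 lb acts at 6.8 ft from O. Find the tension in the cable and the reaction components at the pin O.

T = 3027 lb, O_x = 2480 lb, O_y = 663.6 lb

ΣM about O: T·sin35°·7.7 − 1000·3.85 − 1400·6.8 = 0 → T = 13370/(7.7·0.573576) = 3027.26 ≈ 3027 lb.
ΣF_x = 0: O_x − T·cos35° = 0 → O_x = 3027.26 × 0.819152 = 2480 lb.
ΣF_y = 0: O_y + T·sin35° − 1000 − 1400 = 0 → O_y = 2400 − 3027.26 × 0.573576 = 663.6 lb.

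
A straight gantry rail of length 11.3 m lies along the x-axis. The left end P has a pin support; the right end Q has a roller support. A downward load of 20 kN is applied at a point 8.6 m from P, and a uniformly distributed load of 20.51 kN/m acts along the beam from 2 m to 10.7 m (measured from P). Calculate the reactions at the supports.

P_x = 0, P_y = 82.94 kN, Q_y = 115.5 kN

Resultant of the distributed load: 20.51 × 8.7 = 178.437 kN at 6.35 m from P.
Moments about P: Q_y·11.3 − 20·8.6 − (20.51·8.7)·6.35 = 0 → Q_y = 1305.07495/11.3 = 115.493 ≈ 115.5 kN.
ΣF_y = 0: P_y + 115.493 − 20 − 20.51·8.7 = 0 → P_y = 82.94 kN.
ΣF_x = 0: no horizontal applied forces, so P_x = 0.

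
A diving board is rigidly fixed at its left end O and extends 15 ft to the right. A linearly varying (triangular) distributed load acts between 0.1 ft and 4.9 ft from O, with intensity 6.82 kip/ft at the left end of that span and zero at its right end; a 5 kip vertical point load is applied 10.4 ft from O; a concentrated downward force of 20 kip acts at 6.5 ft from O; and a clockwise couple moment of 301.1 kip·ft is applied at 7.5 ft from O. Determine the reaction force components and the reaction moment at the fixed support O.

Resultant of the triangular load: ½ × 6.82 × 4.8 = 16.368 kip, acting at 1.7 ft from O (one-third of the span from the peak).
ΣF_x = 0: O_x = 0.
ΣF_y = 0: O_y − ½·6.82·4.8 − 5 − 20 = 0 → O_y = 41.37 kip.
ΣM about O: M_O − (½·6.82·4.8)·1.7 − 5·10.4 − 20·6.5 − 301.1 = 0 → M_O = 510.9 kip·ft.

O_x = 0, O_y = 41.37 kip, M_O = 510.9 kip·ft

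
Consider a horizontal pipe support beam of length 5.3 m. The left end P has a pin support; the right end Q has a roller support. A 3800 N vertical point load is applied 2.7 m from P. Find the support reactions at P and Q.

Taking moments about P: Q_y·5.3 − 3800·2.7 = 0 → Q_y = 10260/5.3 = 1935.85 ≈ 1936 N.
ΣF_y = 0: P_y + 1935.85 − 3800 = 0 → P_y = 1864 N.
ΣF_x = 0: no horizontal applied forces, so P_x = 0.

P_x = 0, P_y = 1864 N, Q_y = 1936 N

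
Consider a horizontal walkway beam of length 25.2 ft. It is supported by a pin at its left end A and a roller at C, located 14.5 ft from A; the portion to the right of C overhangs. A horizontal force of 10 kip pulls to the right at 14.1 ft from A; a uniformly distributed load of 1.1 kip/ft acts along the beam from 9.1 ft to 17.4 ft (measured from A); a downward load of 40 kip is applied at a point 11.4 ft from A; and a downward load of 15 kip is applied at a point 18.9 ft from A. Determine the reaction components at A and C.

Resultant of the distributed load: 1.1 × 8.3 = 9.13 kip at 13.25 ft from A.
Moments about A: C_y·14.5 − (1.1·8.3)·13.25 − 40·11.4 − 15·18.9 = 0 → C_y = 860.4725/14.5 = 59.3429 ≈ 59.34 kip.
ΣF_y = 0: A_y + 59.3429 − 1.1·8.3 − 40 − 15 = 0 → A_y = 4.787 kip.
ΣF_x = 0: A_x + 10 = 0 → A_x = -10.00 kip.

A_x = -10.00 kip, A_y = 4.787 kip, C_y = 59.34 kip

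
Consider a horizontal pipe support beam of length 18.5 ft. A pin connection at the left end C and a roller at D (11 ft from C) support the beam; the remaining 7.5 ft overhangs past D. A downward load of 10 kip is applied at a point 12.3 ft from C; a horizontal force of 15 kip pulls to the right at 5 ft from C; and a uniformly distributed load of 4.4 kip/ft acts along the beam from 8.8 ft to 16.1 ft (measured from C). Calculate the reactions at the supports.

Resultant of the distributed load: 4.4 × 7.3 = 32.12 kip at 12.45 ft from C.
Taking moments about C: D_y·11 − 10·12.3 − (4.4·7.3)·12.45 = 0 → D_y = 522.894/11 = 47.5358 ≈ 47.54 kip.
ΣF_y = 0: C_y + 47.5358 − 10 − 4.4·7.3 = 0 → C_y = -5.416 kip.
ΣF_x = 0: C_x + 15 = 0 → C_x = -15.00 kip.

C_x = -15.00 kip, C_y = -5.416 kip, D_y = 47.54 kip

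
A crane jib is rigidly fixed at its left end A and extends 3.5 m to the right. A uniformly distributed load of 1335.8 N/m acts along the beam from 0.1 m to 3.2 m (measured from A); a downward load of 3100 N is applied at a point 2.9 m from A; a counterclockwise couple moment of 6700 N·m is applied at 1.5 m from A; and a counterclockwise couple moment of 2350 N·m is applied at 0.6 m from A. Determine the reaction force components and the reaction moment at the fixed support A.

Resultant of the distributed load: 1335.8 × 3.1 = 4140.98 N at 1.65 m from A.
ΣF_x = 0: A_x = 0.
ΣF_y = 0: A_y − 1335.8·3.1 − 3100 = 0 → A_y = 7241 N.
ΣM about A: M_A − (1335.8·3.1)·1.65 − 3100·2.9 + 6700 + 2350 = 0 → M_A = 6773 N·m.

A_x = 0, A_y = 7241 N, M_A = 6773 N·m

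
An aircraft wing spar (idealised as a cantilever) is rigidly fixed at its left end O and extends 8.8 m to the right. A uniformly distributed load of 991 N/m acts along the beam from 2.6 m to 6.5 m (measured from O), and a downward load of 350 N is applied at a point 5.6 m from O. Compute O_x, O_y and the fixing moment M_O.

O_x = 0, O_y = 4215 N, M_O = 19550 N·m

Resultant of the distributed load: 991 × 3.9 = 3864.9 N at 4.55 m from O.
ΣF_x = 0: O_x = 0.
ΣF_y = 0: O_y − 991·3.9 − 350 = 0 → O_y = 4215 N.
ΣM about O: M_O − (991·3.9)·4.55 − 350·5.6 = 0 → M_O = 19550 N·m.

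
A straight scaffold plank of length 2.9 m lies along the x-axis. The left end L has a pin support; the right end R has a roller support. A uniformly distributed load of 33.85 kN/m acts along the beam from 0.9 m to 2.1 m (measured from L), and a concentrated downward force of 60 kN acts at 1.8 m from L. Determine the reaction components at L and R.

Resultant of the distributed load: 33.85 × 1.2 = 40.62 kN at 1.5 m from L.
Taking moments about L: R_y·2.9 − (33.85·1.2)·1.5 − 60·1.8 = 0 → R_y = 168.93/2.9 = 58.2517 ≈ 58.25 kN.
ΣF_y = 0: L_y + 58.2517 − 33.85·1.2 − 60 = 0 → L_y = 42.37 kN.
ΣF_x = 0: no horizontal applied forces, so L_x = 0.

L_x = 0, L_y = 42.37 kN, R_y = 58.25 kN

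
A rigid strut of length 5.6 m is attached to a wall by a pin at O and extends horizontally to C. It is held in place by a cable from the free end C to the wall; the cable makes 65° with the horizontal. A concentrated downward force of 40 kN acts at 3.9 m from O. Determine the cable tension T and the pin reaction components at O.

T = 30.74 kN, O_x = 12.99 kN, O_y = 12.14 kN

ΣM about O: T·sin65°·5.6 − 40·3.9 = 0 → T = 156/(5.6·0.906308) = 30.7369 ≈ 30.74 kN.
ΣF_x = 0: O_x − T·cos65° = 0 → O_x = 30.7369 × 0.422618 = 12.99 kN.
ΣF_y = 0: O_y + T·sin65° − 40 = 0 → O_y = 40 − 30.7369 × 0.906308 = 12.14 kN.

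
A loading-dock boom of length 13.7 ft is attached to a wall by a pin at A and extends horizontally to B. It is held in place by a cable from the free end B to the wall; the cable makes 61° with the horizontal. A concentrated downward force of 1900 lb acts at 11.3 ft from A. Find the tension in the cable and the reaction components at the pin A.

ΣM about A: T·sin61°·13.7 − 1900·11.3 = 0 → T = 21470/(13.7·0.87462) = 1791.81 ≈ 1792 lb.
ΣF_x = 0: A_x − T·cos61° = 0 → A_x = 1791.81 × 0.48481 = 868.7 lb.
ΣF_y = 0: A_y + T·sin61° − 1900 = 0 → A_y = 1900 − 1791.81 × 0.87462 = 332.8 lb.

T = 1792 lb, A_x = 868.7 lb, A_y = 332.8 lb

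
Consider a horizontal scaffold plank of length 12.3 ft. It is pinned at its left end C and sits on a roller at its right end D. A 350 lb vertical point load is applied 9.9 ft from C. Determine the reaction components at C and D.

C_x = 0, C_y = 68.29 lb, D_y = 281.7 lb

Taking moments about C: D_y·12.3 − 350·9.9 = 0 → D_y = 3465/12.3 = 281.707 ≈ 281.7 lb.
ΣF_y = 0: C_y + 281.707 − 350 = 0 → C_y = 68.29 lb.
ΣF_x = 0: no horizontal applied forces, so C_x = 0.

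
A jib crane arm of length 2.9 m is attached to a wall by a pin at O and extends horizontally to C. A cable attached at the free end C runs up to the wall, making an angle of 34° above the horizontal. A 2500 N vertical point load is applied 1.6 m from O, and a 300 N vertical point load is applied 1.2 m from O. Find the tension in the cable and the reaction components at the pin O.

ΣM about O: T·sin34°·2.9 − 2500·1.6 − 300·1.2 = 0 → T = 4360/(2.9·0.559193) = 2688.6 ≈ 2689 N.
ΣF_x = 0: O_x − T·cos34° = 0 → O_x = 2688.6 × 0.829038 = 2229 N.
ΣF_y = 0: O_y + T·sin34° − 2500 − 300 = 0 → O_y = 2800 − 2688.6 × 0.559193 = 1297 N.

T = 2689 N, O_x = 2229 N, O_y = 1297 N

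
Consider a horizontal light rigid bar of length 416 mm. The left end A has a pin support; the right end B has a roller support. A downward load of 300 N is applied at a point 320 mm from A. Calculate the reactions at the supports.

Moments about A: B_y·416 − 300·320 = 0 → B_y = 96000/416 = 230.769 ≈ 230.8 N.
ΣF_y = 0: A_y + 230.769 − 300 = 0 → A_y = 69.23 N.
ΣF_x = 0: no horizontal applied forces, so A_x = 0.

A_x = 0, A_y = 69.23 N, B_y = 230.8 N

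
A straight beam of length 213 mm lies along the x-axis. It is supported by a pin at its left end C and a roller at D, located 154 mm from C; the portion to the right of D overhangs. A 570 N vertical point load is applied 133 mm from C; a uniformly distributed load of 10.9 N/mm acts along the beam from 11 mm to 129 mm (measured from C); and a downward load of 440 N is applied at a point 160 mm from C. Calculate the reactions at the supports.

Resultant of the distributed load: 10.9 × 118 = 1286.2 N at 70 mm from C.
ΣM about C: D_y·154 − 570·133 − (10.9·118)·70 − 440·160 = 0 → D_y = 236244/154 = 1534.05 ≈ 1534 N.
ΣF_y = 0: C_y + 1534.05 − 570 − 10.9·118 − 440 = 0 → C_y = 762.1 N.
ΣF_x = 0: no horizontal applied forces, so C_x = 0.

C_x = 0, C_y = 762.1 N, D_y = 1534 N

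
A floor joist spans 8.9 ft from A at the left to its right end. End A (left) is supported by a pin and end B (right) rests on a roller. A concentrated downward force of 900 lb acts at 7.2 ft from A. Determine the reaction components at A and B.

A_x = 0, A_y = 171.9 lb, B_y = 728.1 lb

ΣM about A: B_y·8.9 − 900·7.2 = 0 → B_y = 6480/8.9 = 728.09 ≈ 728.1 lb.
ΣF_y = 0: A_y + 728.09 − 900 = 0 → A_y = 171.9 lb.
ΣF_x = 0: no horizontal applied forces, so A_x = 0.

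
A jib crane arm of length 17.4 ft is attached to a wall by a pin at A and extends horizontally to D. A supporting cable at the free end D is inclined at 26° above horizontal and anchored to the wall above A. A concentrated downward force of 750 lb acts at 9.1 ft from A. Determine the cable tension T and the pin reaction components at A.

T = 894.8 lb, A_x = 804.2 lb, A_y = 357.8 lb

ΣM about A: T·sin26°·17.4 − 750·9.1 = 0 → T = 6825/(17.4·0.438371) = 894.77 ≈ 894.8 lb.
ΣF_x = 0: A_x − T·cos26° = 0 → A_x = 894.77 × 0.898794 = 804.2 lb.
ΣF_y = 0: A_y + T·sin26° − 750 = 0 → A_y = 750 − 894.77 × 0.438371 = 357.8 lb.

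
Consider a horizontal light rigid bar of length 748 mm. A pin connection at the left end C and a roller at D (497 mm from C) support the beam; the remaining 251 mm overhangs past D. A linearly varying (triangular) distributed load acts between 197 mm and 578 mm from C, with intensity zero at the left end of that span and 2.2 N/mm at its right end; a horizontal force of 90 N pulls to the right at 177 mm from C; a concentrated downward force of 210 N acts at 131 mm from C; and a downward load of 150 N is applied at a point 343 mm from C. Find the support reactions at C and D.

Resultant of the triangular load: ½ × 2.2 × 381 = 419.1 N, acting at 451 mm from C (one-third of the span from the peak).
ΣM about C: D_y·497 − (½·2.2·381)·451 − 210·131 − 150·343 = 0 → D_y = 267974.1/497 = 539.183 ≈ 539.2 N.
ΣF_y = 0: C_y + 539.183 − ½·2.2·381 − 210 − 150 = 0 → C_y = 239.9 N.
ΣF_x = 0: C_x + 90 = 0 → C_x = -90.00 N.

C_x = -90.00 N, C_y = 239.9 N, D_y = 539.2 N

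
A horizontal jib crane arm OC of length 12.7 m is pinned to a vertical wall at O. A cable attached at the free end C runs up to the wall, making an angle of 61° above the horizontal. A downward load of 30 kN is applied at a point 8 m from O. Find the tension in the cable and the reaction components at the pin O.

ΣM about O: T·sin61°·12.7 − 30·8 = 0 → T = 240/(12.7·0.87462) = 21.6067 ≈ 21.61 kN.
ΣF_x = 0: O_x − T·cos61° = 0 → O_x = 21.6067 × 0.48481 = 10.48 kN.
ΣF_y = 0: O_y + T·sin61° − 30 = 0 → O_y = 30 − 21.6067 × 0.87462 = 11.10 kN.

T = 21.61 kN, O_x = 10.48 kN, O_y = 11.10 kN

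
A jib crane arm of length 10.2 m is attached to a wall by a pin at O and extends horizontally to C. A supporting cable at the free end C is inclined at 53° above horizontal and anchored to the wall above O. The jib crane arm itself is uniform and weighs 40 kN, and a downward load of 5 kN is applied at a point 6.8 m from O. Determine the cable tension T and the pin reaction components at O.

T = 29.22 kN, O_x = 17.58 kN, O_y = 21.67 kN

ΣM about O: T·sin53°·10.2 − 40·5.1 − 5·6.8 = 0 → T = 238/(10.2·0.798636) = 29.2165 ≈ 29.22 kN.
ΣF_x = 0: O_x − T·cos53° = 0 → O_x = 29.2165 × 0.601815 = 17.58 kN.
ΣF_y = 0: O_y + T·sin53° − 40 − 5 = 0 → O_y = 45 − 29.2165 × 0.798636 = 21.67 kN.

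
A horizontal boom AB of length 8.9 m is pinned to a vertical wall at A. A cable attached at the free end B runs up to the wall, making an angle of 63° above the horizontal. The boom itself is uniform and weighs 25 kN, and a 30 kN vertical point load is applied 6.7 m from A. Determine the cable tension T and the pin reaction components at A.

ΣM about A: T·sin63°·8.9 − 25·4.45 − 30·6.7 = 0 → T = 312.25/(8.9·0.891007) = 39.376 ≈ 39.38 kN.
ΣF_x = 0: A_x − T·cos63° = 0 → A_x = 39.376 × 0.45399 = 17.88 kN.
ΣF_y = 0: A_y + T·sin63° − 25 − 30 = 0 → A_y = 55 − 39.376 × 0.891007 = 19.92 kN.

T = 39.38 kN, A_x = 17.88 kN, A_y = 19.92 kN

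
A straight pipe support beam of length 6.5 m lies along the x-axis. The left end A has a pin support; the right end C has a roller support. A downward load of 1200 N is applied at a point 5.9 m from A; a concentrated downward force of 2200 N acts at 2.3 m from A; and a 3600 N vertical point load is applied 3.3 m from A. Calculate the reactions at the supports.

A_x = 0, A_y = 3305 N, C_y = 3695 N

Taking moments about A: C_y·6.5 − 1200·5.9 − 2200·2.3 − 3600·3.3 = 0 → C_y = 24020/6.5 = 3695.38 ≈ 3695 N.
ΣF_y = 0: A_y + 3695.38 − 1200 − 2200 − 3600 = 0 → A_y = 3305 N.
ΣF_x = 0: no horizontal applied forces, so A_x = 0.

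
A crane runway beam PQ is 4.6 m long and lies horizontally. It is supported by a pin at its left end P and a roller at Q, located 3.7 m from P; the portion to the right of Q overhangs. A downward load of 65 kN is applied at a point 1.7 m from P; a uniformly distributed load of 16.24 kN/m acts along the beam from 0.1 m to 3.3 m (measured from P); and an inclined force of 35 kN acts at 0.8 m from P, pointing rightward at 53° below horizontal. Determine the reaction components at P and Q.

Resultant of the distributed load: 16.24 × 3.2 = 51.968 kN at 1.7 m from P.
Moments about P: Q_y·3.7 − 65·1.7 − (16.24·3.2)·1.7 − 35·sin53°·0.8 = 0 → Q_y = 221.207/3.7 = 59.7857 ≈ 59.79 kN.
ΣF_y = 0: P_y + 59.7857 − 65 − 16.24·3.2 − 35·sin53° = 0 → P_y = 85.13 kN.
ΣF_x = 0: P_x + 35·cos53° = 0 → P_x = -21.06 kN.

P_x = -21.06 kN, P_y = 85.13 kN, Q_y = 59.79 kN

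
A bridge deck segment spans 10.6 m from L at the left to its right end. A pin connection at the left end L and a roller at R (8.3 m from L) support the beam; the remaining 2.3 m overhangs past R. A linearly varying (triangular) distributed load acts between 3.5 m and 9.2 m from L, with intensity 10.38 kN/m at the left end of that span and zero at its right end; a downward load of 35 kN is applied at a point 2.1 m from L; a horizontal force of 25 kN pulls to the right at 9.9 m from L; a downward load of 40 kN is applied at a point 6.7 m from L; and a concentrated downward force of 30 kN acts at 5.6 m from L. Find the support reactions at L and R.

L_x = -25.00 kN, L_y = 53.95 kN, R_y = 80.63 kN

Resultant of the triangular load: ½ × 10.38 × 5.7 = 29.583 kN, acting at 5.4 m from L (one-third of the span from the peak).
Taking moments about L: R_y·8.3 − (½·10.38·5.7)·5.4 − 35·2.1 − 40·6.7 − 30·5.6 = 0 → R_y = 669.2482/8.3 = 80.6323 ≈ 80.63 kN.
ΣF_y = 0: L_y + 80.6323 − ½·10.38·5.7 − 35 − 40 − 30 = 0 → L_y = 53.95 kN.
ΣF_x = 0: L_x + 25 = 0 → L_x = -25.00 kN.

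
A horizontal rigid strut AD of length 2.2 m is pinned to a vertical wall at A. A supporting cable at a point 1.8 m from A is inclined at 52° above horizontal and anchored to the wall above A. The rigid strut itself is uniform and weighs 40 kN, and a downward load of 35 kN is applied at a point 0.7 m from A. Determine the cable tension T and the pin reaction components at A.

ΣM about A: T·sin52°·1.8 − 40·1.1 − 35·0.7 = 0 → T = 68.5/(1.8·0.788011) = 48.2932 ≈ 48.29 kN.
ΣF_x = 0: A_x − T·cos52° = 0 → A_x = 48.2932 × 0.615661 = 29.73 kN.
ΣF_y = 0: A_y + T·sin52° − 40 − 35 = 0 → A_y = 75 − 48.2932 × 0.788011 = 36.94 kN.

T = 48.29 kN, A_x = 29.73 kN, A_y = 36.94 kN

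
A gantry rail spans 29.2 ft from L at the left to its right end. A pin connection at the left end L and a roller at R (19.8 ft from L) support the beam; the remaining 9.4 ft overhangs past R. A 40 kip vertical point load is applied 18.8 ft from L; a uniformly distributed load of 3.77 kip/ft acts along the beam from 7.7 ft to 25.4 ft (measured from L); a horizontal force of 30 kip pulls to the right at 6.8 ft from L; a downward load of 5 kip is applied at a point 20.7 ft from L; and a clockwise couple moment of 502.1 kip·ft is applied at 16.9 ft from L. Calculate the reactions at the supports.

L_x = -30.00 kip, L_y = -12.61 kip, R_y = 124.3 kip

Resultant of the distributed load: 3.77 × 17.7 = 66.729 kip at 16.55 ft from L.
ΣM about L: R_y·19.8 − 40·18.8 − (3.77·17.7)·16.55 − 5·20.7 − 502.1 = 0 → R_y = 2461.96495/19.8 = 124.342 ≈ 124.3 kip.
ΣF_y = 0: L_y + 124.342 − 40 − 3.77·17.7 − 5 = 0 → L_y = -12.61 kip.
ΣF_x = 0: L_x + 30 = 0 → L_x = -30.00 kip.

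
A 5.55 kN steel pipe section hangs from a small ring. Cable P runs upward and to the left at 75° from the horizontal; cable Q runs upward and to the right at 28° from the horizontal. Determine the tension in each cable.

T_P = 5.029 kN, T_Q = 1.474 kN

ΣF_x = 0: −T_P·cos75° + T_Q·cos28° = 0 → T_Q = 0.293131·T_P.
ΣF_y = 0: T_P·sin75° + T_Q·sin28° = 5.55.
Substitute: T_P·(0.965926 + 0.293131·0.469472) = 5.55 → T_P = 5.02926 ≈ 5.029 kN.
Then T_Q = 0.293131 × 5.02926 = 1.474 kN.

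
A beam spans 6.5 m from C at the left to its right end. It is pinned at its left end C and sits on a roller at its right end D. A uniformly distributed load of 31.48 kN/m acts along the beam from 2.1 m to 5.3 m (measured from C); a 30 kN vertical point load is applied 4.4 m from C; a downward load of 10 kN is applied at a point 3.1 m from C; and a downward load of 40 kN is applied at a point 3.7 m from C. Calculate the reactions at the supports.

Resultant of the distributed load: 31.48 × 3.2 = 100.736 kN at 3.7 m from C.
ΣM about C: D_y·6.5 − (31.48·3.2)·3.7 − 30·4.4 − 10·3.1 − 40·3.7 = 0 → D_y = 683.7232/6.5 = 105.188 ≈ 105.2 kN.
ΣF_y = 0: C_y + 105.188 − 31.48·3.2 − 30 − 10 − 40 = 0 → C_y = 75.55 kN.
ΣF_x = 0: no horizontal applied forces, so C_x = 0.

C_x = 0, C_y = 75.55 kN, D_y = 105.2 kN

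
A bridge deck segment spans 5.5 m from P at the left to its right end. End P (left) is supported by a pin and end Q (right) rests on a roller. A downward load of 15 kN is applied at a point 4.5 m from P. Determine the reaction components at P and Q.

P_x = 0, P_y = 2.727 kN, Q_y = 12.27 kN

Taking moments about P: Q_y·5.5 − 15·4.5 = 0 → Q_y = 67.5/5.5 = 12.2727 ≈ 12.27 kN.
ΣF_y = 0: P_y + 12.2727 − 15 = 0 → P_y = 2.727 kN.
ΣF_x = 0: no horizontal applied forces, so P_x = 0.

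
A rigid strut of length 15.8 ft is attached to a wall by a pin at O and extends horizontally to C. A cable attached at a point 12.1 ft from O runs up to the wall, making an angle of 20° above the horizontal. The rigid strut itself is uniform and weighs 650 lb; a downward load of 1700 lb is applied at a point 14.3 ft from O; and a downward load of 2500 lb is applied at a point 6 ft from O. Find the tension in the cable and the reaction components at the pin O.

T = 10740 lb, O_x = 10090 lb, O_y = 1177 lb

ΣM about O: T·sin20°·12.1 − 650·7.9 − 1700·14.3 − 2500·6 = 0 → T = 44445/(12.1·0.34202) = 10739.5 ≈ 10740 lb.
ΣF_x = 0: O_x − T·cos20° = 0 → O_x = 10739.5 × 0.939693 = 10090 lb.
ΣF_y = 0: O_y + T·sin20° − 650 − 1700 − 2500 = 0 → O_y = 4850 − 10739.5 × 0.34202 = 1177 lb.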